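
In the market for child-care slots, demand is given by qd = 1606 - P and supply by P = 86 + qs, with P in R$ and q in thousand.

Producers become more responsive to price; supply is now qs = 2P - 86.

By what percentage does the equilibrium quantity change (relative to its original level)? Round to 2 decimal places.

Initially, 1606 - P = P - 86, so 1692 = 2P and P = 846, q = 760.
The shock moves the curves to qd = 1606 - P and qs = 2P - 86.
New equilibrium: 1606 - P = 2P - 86 ⇒ 1692 = 3P ⇒ P = 564, q = 1042.
%Δq = (1042 − 760) / 760 × 100 = +37.11%.

+37.11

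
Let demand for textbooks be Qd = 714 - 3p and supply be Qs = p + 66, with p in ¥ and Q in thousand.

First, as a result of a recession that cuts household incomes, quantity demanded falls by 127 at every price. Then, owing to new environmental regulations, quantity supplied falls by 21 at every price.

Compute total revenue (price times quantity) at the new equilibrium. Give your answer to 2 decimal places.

24457.75

Solve the original market: 714 - 3p = p + 66, hence p = 162 and Q = 228.
With the change applied: demand Qd = 587 - 3p, supply Qs = p + 45.
Equate the new curves: 587 - 3p = p + 45, giving 542 = 4p, p = 135.5, Q = 180.5.
New expenditure = 135.5 × 180.5 = 24457.75.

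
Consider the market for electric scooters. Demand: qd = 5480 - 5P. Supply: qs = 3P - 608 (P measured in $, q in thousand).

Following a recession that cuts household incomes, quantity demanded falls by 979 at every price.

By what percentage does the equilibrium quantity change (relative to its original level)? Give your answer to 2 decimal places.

Before the shock: 5480 - 5P = 3P - 608 ⇒ 6088 = 8P ⇒ P = 761, q = 1675.
The new curves are qd = 4501 - 5P (demand) and qs = 3P - 608 (supply).
Clearing the new market: 4501 - 5P = 3P - 608, so P = 638.625 and q = 1307.875.
%Δq = (1307.875 − 1675) / 1675 × 100 = -21.92%.

-21.92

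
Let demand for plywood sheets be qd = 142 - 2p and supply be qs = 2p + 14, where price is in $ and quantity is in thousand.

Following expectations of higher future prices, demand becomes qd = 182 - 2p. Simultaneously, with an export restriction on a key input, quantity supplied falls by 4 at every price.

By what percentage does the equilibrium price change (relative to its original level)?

+34.375

Solve the original market: 142 - 2p = 2p + 14, hence p = 32 and q = 78.
The new curves are qd = 182 - 2p (demand) and qs = 2p + 10 (supply).
Equate the new curves: 182 - 2p = 2p + 10, giving 172 = 4p, p = 43, q = 96.
%Δp = (43 − 32) / 32 × 100 = +34.375%.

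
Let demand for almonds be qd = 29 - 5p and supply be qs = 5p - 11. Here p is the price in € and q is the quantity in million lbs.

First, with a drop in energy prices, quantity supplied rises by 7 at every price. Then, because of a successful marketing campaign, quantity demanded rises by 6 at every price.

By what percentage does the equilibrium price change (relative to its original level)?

Initially, 29 - 5p = 5p - 11, so 40 = 10p and p = 4, q = 9.
The shock moves the curves to qd = 35 - 5p and qs = 5p - 4.
New equilibrium: 35 - 5p = 5p - 4 ⇒ 39 = 10p ⇒ p = 3.9, q = 15.5.
%Δp = (3.9 − 4) / 4 × 100 = -2.5%.

-2.5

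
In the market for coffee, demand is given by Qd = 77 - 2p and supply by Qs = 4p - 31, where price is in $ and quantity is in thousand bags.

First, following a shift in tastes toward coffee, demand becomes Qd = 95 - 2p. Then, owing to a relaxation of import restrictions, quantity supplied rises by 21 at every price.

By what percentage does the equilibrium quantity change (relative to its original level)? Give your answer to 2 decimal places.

+46.34

Initially, 77 - 2p = 4p - 31, so 108 = 6p and p = 18, Q = 41.
The shock moves the curves to Qd = 95 - 2p and Qs = 4p - 10.
Setting them equal: 95 - 2p = 4p - 10 → 105 = 6p, so p = 17.5 and Q = 60.
%ΔQ = (60 − 41) / 41 × 100 = +46.34%.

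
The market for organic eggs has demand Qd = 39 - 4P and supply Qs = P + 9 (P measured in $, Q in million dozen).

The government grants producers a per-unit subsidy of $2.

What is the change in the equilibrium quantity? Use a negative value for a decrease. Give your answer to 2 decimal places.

Before the shock: 39 - 4P = P + 9 ⇒ 30 = 5P ⇒ P = 6, Q = 15.
Since sellers receive the price plus the subsidy, the effective supply curve becomes Qs = P + 11.
Clearing the new market: 39 - 4P = P + 11, so P = 5.6 and Q = 16.6.
ΔQ = 16.6 − 15 = +1.60.

+1.60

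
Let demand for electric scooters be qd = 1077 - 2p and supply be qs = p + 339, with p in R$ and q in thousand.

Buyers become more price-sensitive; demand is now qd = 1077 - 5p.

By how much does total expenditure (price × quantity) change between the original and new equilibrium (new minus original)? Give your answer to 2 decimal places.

Original equilibrium: 1077 - 2p = p + 339 gives 738 = 3p, so p = 246 and q = 585.
The shock moves the curves to qd = 1077 - 5p and qs = p + 339.
Setting them equal: 1077 - 5p = p + 339 → 738 = 6p, so p = 123 and q = 462.
Expenditure moves from 246×585 = 143910 to 123×462 = 56826; change = -87084.00.

-87084.00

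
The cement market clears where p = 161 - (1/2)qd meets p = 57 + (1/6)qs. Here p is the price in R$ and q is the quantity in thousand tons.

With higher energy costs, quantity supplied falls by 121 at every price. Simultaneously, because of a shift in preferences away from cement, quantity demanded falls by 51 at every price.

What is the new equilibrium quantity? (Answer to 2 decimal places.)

Solve the original market: 322 - 2p = 6p - 342, hence p = 83 and q = 156.
The new curves are qd = 271 - 2p (demand) and qs = 6p - 463 (supply).
Setting them equal: 271 - 2p = 6p - 463 → 734 = 8p, so p = 91.75 and q = 87.5.

87.50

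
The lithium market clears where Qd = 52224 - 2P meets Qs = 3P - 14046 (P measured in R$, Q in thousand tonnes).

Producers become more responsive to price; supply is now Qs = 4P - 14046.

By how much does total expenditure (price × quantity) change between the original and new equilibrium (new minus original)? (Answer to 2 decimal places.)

-8009834.00

Original equilibrium: 52224 - 2P = 3P - 14046 gives 66270 = 5P, so P = 13254 and Q = 25716.
With the change applied: demand Qd = 52224 - 2P, supply Qs = 4P - 14046.
Equate the new curves: 52224 - 2P = 4P - 14046, giving 66270 = 6P, P = 11045, Q = 30134.
Expenditure moves from 13254×25716 = 340839864 to 11045×30134 = 332830030; change = -8009834.00.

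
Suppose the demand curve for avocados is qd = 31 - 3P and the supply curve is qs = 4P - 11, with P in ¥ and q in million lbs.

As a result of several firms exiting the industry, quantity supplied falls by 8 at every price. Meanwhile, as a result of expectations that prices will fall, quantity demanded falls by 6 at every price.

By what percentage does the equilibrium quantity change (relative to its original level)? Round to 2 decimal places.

Solve the original market: 31 - 3P = 4P - 11, hence P = 6 and q = 13.
The shock moves the curves to qd = 25 - 3P and qs = 4P - 19.
Setting them equal: 25 - 3P = 4P - 19 → 44 = 7P, so P = 44/7 ≈ 6.2857 and q = 43/7 ≈ 6.1429.
%Δq = (6.1429 − 13) / 13 × 100 = -52.75%.

-52.75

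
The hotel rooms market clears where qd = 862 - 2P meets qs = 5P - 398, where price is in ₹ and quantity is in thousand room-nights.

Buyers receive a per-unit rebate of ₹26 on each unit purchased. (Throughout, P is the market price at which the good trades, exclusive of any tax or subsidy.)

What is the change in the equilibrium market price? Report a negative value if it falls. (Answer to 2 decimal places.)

+7.43

Initially, 862 - 2P = 5P - 398, so 1260 = 7P and P = 180, q = 502.
Since buyers' out-of-pocket price is the market price minus the rebate, the effective demand curve becomes qd = 914 - 2P.
Equate the new curves: 914 - 2P = 5P - 398, giving 1312 = 7P, P = 1312/7 ≈ 187.4286, q = 3774/7 ≈ 539.1429.
ΔP = 187.4286 − 180 = +7.43.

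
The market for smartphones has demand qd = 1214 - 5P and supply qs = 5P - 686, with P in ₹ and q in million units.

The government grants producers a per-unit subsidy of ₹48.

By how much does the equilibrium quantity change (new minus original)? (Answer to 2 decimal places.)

Before the shock: 1214 - 5P = 5P - 686 ⇒ 1900 = 10P ⇒ P = 190, q = 264.
Since sellers receive the price plus the subsidy, the effective supply curve becomes qs = 5P - 446.
Setting them equal: 1214 - 5P = 5P - 446 → 1660 = 10P, so P = 166 and q = 384.
Δq = 384 − 264 = +120.00.

+120.00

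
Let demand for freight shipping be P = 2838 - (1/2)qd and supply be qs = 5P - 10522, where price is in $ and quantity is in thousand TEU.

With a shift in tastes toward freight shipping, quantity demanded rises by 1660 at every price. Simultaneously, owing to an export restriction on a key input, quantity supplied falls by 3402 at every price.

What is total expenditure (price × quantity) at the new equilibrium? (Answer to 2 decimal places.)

Initially, 5676 - 2P = 5P - 10522, so 16198 = 7P and P = 2314, q = 1048.
The shock moves the curves to qd = 7336 - 2P and qs = 5P - 13924.
Setting them equal: 7336 - 2P = 5P - 13924 → 21260 = 7P, so P = 21260/7 ≈ 3037.1429 and q = 8832/7 ≈ 1261.7143.
New expenditure = 3037.1429 × 1261.7143 = 3832006.53.

3832006.53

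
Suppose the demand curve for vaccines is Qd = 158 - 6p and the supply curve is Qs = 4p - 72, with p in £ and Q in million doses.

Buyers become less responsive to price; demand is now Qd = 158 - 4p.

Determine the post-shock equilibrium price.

28.75

Initially, 158 - 6p = 4p - 72, so 230 = 10p and p = 23, Q = 20.
The shock moves the curves to Qd = 158 - 4p and Qs = 4p - 72.
Clearing the new market: 158 - 4p = 4p - 72, so p = 28.75 and Q = 43.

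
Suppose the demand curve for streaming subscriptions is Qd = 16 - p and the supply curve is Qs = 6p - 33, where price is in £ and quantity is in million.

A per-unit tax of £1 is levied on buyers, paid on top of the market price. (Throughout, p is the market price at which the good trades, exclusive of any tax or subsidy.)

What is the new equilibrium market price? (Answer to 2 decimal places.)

6.86

Initially, 16 - p = 6p - 33, so 49 = 7p and p = 7, Q = 9.
Since buyers pay the price plus the tax, the effective demand curve becomes Qd = 15 - p.
Equate the new curves: 15 - p = 6p - 33, giving 48 = 7p, p = 48/7 ≈ 6.8571, Q = 57/7 ≈ 8.1429.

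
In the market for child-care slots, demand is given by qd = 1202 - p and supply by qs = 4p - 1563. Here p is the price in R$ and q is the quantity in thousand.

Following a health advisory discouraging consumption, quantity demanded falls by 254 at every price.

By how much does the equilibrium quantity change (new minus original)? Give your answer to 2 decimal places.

-203.20

Initially, 1202 - p = 4p - 1563, so 2765 = 5p and p = 553, q = 649.
The shock moves the curves to qd = 948 - p and qs = 4p - 1563.
New equilibrium: 948 - p = 4p - 1563 ⇒ 2511 = 5p ⇒ p = 502.2, q = 445.8.
Δq = 445.8 − 649 = -203.20.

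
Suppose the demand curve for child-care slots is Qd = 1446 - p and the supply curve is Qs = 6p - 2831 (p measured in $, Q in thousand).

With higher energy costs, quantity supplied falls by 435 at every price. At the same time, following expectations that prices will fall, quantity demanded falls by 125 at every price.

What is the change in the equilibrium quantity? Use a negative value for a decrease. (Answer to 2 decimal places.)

Original equilibrium: 1446 - p = 6p - 2831 gives 4277 = 7p, so p = 611 and Q = 835.
After the shift, demand is Qd = 1321 - p and supply is Qs = 6p - 3266.
New equilibrium: 1321 - p = 6p - 3266 ⇒ 4587 = 7p ⇒ p = 4587/7 ≈ 655.2857, Q = 4660/7 ≈ 665.7143.
ΔQ = 665.7143 − 835 = -169.29.

-169.29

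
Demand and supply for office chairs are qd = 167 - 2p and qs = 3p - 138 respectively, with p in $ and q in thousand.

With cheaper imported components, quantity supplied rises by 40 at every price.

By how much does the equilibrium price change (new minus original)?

-8

Solve the original market: 167 - 2p = 3p - 138, hence p = 61 and q = 45.
The shock moves the curves to qd = 167 - 2p and qs = 3p - 98.
Equate the new curves: 167 - 2p = 3p - 98, giving 265 = 5p, p = 53, q = 61.
Δp = 53 − 61 = -8.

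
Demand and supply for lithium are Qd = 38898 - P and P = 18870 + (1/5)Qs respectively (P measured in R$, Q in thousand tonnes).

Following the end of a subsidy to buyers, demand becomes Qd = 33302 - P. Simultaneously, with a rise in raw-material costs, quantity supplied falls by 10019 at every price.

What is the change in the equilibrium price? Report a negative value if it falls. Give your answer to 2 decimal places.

+737.17

Before the shock: 38898 - P = 5P - 94350 ⇒ 133248 = 6P ⇒ P = 22208, Q = 16690.
The shock moves the curves to Qd = 33302 - P and Qs = 5P - 104369.
Equate the new curves: 33302 - P = 5P - 104369, giving 137671 = 6P, P = 137671/6 ≈ 22945.1667, Q = 62141/6 ≈ 10356.8333.
ΔP = 22945.1667 − 22208 = +737.17.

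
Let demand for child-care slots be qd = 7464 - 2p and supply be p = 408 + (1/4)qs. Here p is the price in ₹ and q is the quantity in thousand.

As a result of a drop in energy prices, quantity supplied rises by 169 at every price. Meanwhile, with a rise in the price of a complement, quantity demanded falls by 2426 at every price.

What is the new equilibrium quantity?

Solve the original market: 7464 - 2p = 4p - 1632, hence p = 1516 and q = 4432.
With the change applied: demand qd = 5038 - 2p, supply qs = 4p - 1463.
Equate the new curves: 5038 - 2p = 4p - 1463, giving 6501 = 6p, p = 1083.5, q = 2871.

2871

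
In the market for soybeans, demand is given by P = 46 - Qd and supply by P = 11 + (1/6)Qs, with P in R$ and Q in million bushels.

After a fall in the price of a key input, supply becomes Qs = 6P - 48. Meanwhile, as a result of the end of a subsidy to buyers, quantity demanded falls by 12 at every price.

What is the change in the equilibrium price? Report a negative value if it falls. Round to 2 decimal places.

-4.29

Before the shock: 46 - P = 6P - 66 ⇒ 112 = 7P ⇒ P = 16, Q = 30.
After the shift, demand is Qd = 34 - P and supply is Qs = 6P - 48.
Setting them equal: 34 - P = 6P - 48 → 82 = 7P, so P = 82/7 ≈ 11.7143 and Q = 156/7 ≈ 22.2857.
ΔP = 11.7143 − 16 = -4.29.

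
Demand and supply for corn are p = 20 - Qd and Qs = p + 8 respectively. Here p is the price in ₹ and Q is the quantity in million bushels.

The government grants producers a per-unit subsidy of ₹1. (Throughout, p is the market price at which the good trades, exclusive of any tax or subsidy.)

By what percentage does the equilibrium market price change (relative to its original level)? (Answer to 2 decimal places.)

Before the shock: 20 - p = p + 8 ⇒ 12 = 2p ⇒ p = 6, Q = 14.
Since sellers receive the price plus the subsidy, the effective supply curve becomes Qs = p + 9.
Setting them equal: 20 - p = p + 9 → 11 = 2p, so p = 5.5 and Q = 14.5.
%Δp = (5.5 − 6) / 6 × 100 = -8.33%.

-8.33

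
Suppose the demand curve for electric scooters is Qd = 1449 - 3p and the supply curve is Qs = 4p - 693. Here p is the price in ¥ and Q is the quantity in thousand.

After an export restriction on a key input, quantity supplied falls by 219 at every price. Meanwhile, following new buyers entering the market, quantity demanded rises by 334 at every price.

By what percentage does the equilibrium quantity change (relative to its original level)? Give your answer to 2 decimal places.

+18.27

Solve the original market: 1449 - 3p = 4p - 693, hence p = 306 and Q = 531.
The new curves are Qd = 1783 - 3p (demand) and Qs = 4p - 912 (supply).
Clearing the new market: 1783 - 3p = 4p - 912, so p = 385 and Q = 628.
%ΔQ = (628 − 531) / 531 × 100 = +18.27%.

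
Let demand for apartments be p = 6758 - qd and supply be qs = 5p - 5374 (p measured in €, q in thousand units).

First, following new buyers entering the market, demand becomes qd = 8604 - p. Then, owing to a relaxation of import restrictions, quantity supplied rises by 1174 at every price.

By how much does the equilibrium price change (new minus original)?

+112

Initially, 6758 - p = 5p - 5374, so 12132 = 6p and p = 2022, q = 4736.
The new curves are qd = 8604 - p (demand) and qs = 5p - 4200 (supply).
New equilibrium: 8604 - p = 5p - 4200 ⇒ 12804 = 6p ⇒ p = 2134, q = 6470.
Δp = 2134 − 2022 = +112.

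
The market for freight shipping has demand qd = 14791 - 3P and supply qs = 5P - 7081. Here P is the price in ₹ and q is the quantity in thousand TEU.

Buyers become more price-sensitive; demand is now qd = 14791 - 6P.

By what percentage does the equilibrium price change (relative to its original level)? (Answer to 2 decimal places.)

Solve the original market: 14791 - 3P = 5P - 7081, hence P = 2734 and q = 6589.
With the change applied: demand qd = 14791 - 6P, supply qs = 5P - 7081.
Equate the new curves: 14791 - 6P = 5P - 7081, giving 21872 = 11P, P = 21872/11 ≈ 1988.3636, q = 31469/11 ≈ 2860.8182.
%ΔP = (1988.3636 − 2734) / 2734 × 100 = -27.27%.

-27.27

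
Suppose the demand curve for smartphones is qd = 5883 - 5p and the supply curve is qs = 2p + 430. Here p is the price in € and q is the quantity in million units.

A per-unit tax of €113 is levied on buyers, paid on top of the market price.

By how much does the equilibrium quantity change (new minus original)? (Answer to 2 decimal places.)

Initially, 5883 - 5p = 2p + 430, so 5453 = 7p and p = 779, q = 1988.
Since buyers pay the price plus the tax, the effective demand curve becomes qd = 5318 - 5p.
Equate the new curves: 5318 - 5p = 2p + 430, giving 4888 = 7p, p = 4888/7 ≈ 698.2857, q = 12786/7 ≈ 1826.5714.
Δq = 1826.5714 − 1988 = -161.43.

-161.43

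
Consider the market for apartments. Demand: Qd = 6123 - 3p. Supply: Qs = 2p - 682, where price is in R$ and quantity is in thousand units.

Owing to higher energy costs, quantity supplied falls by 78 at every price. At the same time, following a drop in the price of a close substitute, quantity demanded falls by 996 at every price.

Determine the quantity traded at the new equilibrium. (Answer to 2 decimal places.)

1594.80

Initially, 6123 - 3p = 2p - 682, so 6805 = 5p and p = 1361, Q = 2040.
The shock moves the curves to Qd = 5127 - 3p and Qs = 2p - 760.
New equilibrium: 5127 - 3p = 2p - 760 ⇒ 5887 = 5p ⇒ p = 1177.4, Q = 1594.8.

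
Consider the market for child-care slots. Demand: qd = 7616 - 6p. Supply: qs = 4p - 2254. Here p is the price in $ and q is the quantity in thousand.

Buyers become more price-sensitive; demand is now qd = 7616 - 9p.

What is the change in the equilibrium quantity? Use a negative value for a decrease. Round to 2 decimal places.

-911.08

Original equilibrium: 7616 - 6p = 4p - 2254 gives 9870 = 10p, so p = 987 and q = 1694.
The shock moves the curves to qd = 7616 - 9p and qs = 4p - 2254.
New equilibrium: 7616 - 9p = 4p - 2254 ⇒ 9870 = 13p ⇒ p = 9870/13 ≈ 759.2308, q = 10178/13 ≈ 782.9231.
Δq = 782.9231 − 1694 = -911.08.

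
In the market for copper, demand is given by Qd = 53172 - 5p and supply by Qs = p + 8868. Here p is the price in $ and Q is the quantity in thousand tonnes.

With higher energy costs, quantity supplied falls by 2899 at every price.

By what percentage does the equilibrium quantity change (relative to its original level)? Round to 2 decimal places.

-14.86

Solve the original market: 53172 - 5p = p + 8868, hence p = 7384 and Q = 16252.
With the change applied: demand Qd = 53172 - 5p, supply Qs = p + 5969.
Equate the new curves: 53172 - 5p = p + 5969, giving 47203 = 6p, p = 47203/6 ≈ 7867.1667, Q = 83017/6 ≈ 13836.1667.
%ΔQ = (13836.1667 − 16252) / 16252 × 100 = -14.86%.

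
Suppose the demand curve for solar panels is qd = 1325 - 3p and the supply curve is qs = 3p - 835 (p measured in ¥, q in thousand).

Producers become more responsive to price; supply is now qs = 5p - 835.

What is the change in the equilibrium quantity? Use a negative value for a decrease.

Original equilibrium: 1325 - 3p = 3p - 835 gives 2160 = 6p, so p = 360 and q = 245.
The shock moves the curves to qd = 1325 - 3p and qs = 5p - 835.
Setting them equal: 1325 - 3p = 5p - 835 → 2160 = 8p, so p = 270 and q = 515.
Δq = 515 − 245 = +270.

+270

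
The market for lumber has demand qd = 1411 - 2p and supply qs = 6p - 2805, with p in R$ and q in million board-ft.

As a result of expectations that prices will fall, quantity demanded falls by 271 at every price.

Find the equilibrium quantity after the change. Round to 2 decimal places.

Original equilibrium: 1411 - 2p = 6p - 2805 gives 4216 = 8p, so p = 527 and q = 357.
The shock moves the curves to qd = 1140 - 2p and qs = 6p - 2805.
Equate the new curves: 1140 - 2p = 6p - 2805, giving 3945 = 8p, p = 493.125, q = 153.75.

153.75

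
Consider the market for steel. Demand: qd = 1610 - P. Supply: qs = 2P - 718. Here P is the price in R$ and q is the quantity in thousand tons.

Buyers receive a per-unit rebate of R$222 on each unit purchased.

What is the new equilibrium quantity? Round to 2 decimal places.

Initially, 1610 - P = 2P - 718, so 2328 = 3P and P = 776, q = 834.
Since buyers' out-of-pocket price is the market price minus the rebate, the effective demand curve becomes qd = 1832 - P.
New equilibrium: 1832 - P = 2P - 718 ⇒ 2550 = 3P ⇒ P = 850, q = 982.

982.00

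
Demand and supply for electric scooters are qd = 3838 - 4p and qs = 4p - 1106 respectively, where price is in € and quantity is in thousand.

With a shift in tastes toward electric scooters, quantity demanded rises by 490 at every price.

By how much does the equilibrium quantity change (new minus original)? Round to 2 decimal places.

+245.00

Initially, 3838 - 4p = 4p - 1106, so 4944 = 8p and p = 618, q = 1366.
After the shift, demand is qd = 4328 - 4p and supply is qs = 4p - 1106.
New equilibrium: 4328 - 4p = 4p - 1106 ⇒ 5434 = 8p ⇒ p = 679.25, q = 1611.
Δq = 1611 − 1366 = +245.00.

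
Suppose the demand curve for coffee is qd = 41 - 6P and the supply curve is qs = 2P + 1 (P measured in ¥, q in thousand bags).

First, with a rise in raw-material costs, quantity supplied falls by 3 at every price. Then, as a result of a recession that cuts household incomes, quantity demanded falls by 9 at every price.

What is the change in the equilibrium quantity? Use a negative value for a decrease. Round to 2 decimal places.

Before the shock: 41 - 6P = 2P + 1 ⇒ 40 = 8P ⇒ P = 5, q = 11.
After the shift, demand is qd = 32 - 6P and supply is qs = 2P - 2.
Setting them equal: 32 - 6P = 2P - 2 → 34 = 8P, so P = 4.25 and q = 6.5.
Δq = 6.5 − 11 = -4.50.

-4.50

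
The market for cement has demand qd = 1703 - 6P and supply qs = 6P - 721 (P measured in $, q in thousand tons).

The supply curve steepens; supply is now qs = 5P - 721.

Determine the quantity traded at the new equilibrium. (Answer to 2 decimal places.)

380.82

Before the shock: 1703 - 6P = 6P - 721 ⇒ 2424 = 12P ⇒ P = 202, q = 491.
After the shift, demand is qd = 1703 - 6P and supply is qs = 5P - 721.
New equilibrium: 1703 - 6P = 5P - 721 ⇒ 2424 = 11P ⇒ P = 2424/11 ≈ 220.3636, q = 4189/11 ≈ 380.8182.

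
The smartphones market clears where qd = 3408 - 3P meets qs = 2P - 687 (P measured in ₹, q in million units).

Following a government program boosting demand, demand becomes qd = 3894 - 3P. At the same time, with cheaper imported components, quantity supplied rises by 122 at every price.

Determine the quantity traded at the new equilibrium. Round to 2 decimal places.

1218.60

Solve the original market: 3408 - 3P = 2P - 687, hence P = 819 and q = 951.
With the change applied: demand qd = 3894 - 3P, supply qs = 2P - 565.
New equilibrium: 3894 - 3P = 2P - 565 ⇒ 4459 = 5P ⇒ P = 891.8, q = 1218.6.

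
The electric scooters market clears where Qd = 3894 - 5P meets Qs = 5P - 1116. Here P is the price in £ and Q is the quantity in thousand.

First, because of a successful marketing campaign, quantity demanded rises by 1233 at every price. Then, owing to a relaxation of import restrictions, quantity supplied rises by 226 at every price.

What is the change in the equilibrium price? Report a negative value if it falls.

Original equilibrium: 3894 - 5P = 5P - 1116 gives 5010 = 10P, so P = 501 and Q = 1389.
The new curves are Qd = 5127 - 5P (demand) and Qs = 5P - 890 (supply).
Setting them equal: 5127 - 5P = 5P - 890 → 6017 = 10P, so P = 601.7 and Q = 2118.5.
ΔP = 601.7 − 501 = +100.7.

+100.7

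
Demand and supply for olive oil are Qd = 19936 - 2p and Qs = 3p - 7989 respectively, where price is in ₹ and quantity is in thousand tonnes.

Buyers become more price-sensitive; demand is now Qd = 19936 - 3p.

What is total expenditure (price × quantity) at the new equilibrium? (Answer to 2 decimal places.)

Initially, 19936 - 2p = 3p - 7989, so 27925 = 5p and p = 5585, Q = 8766.
With the change applied: demand Qd = 19936 - 3p, supply Qs = 3p - 7989.
Setting them equal: 19936 - 3p = 3p - 7989 → 27925 = 6p, so p = 27925/6 ≈ 4654.1667 and Q = 5973.5.
New expenditure = 4654.1667 × 5973.5 = 27801664.58.

27801664.58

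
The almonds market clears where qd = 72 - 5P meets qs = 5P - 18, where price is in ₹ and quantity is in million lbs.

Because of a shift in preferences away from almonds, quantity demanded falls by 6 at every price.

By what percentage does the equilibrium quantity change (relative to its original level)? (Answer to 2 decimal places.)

Solve the original market: 72 - 5P = 5P - 18, hence P = 9 and q = 27.
After the shift, demand is qd = 66 - 5P and supply is qs = 5P - 18.
Clearing the new market: 66 - 5P = 5P - 18, so P = 8.4 and q = 24.
%Δq = (24 − 27) / 27 × 100 = -11.11%.

-11.11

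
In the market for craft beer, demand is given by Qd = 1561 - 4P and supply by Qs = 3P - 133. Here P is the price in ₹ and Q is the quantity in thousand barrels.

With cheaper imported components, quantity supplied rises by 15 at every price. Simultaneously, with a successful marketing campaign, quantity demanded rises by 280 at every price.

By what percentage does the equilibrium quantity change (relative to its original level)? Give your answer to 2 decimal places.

+21.68

Original equilibrium: 1561 - 4P = 3P - 133 gives 1694 = 7P, so P = 242 and Q = 593.
The new curves are Qd = 1841 - 4P (demand) and Qs = 3P - 118 (supply).
Setting them equal: 1841 - 4P = 3P - 118 → 1959 = 7P, so P = 1959/7 ≈ 279.8571 and Q = 5051/7 ≈ 721.5714.
%ΔQ = (721.5714 − 593) / 593 × 100 = +21.68%.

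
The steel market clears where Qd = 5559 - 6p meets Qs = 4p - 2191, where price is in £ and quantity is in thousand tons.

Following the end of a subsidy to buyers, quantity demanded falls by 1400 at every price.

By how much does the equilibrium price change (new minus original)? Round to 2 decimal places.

-140.00

Solve the original market: 5559 - 6p = 4p - 2191, hence p = 775 and Q = 909.
With the change applied: demand Qd = 4159 - 6p, supply Qs = 4p - 2191.
Clearing the new market: 4159 - 6p = 4p - 2191, so p = 635 and Q = 349.
Δp = 635 − 775 = -140.00.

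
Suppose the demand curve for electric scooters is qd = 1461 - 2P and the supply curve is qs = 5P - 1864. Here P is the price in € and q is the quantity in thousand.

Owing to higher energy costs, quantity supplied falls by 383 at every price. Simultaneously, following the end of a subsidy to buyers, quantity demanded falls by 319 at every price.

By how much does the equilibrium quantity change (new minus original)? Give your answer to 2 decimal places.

-337.29

Solve the original market: 1461 - 2P = 5P - 1864, hence P = 475 and q = 511.
The new curves are qd = 1142 - 2P (demand) and qs = 5P - 2247 (supply).
Clearing the new market: 1142 - 2P = 5P - 2247, so P = 3389/7 ≈ 484.1429 and q = 1216/7 ≈ 173.7143.
Δq = 173.7143 − 511 = -337.29.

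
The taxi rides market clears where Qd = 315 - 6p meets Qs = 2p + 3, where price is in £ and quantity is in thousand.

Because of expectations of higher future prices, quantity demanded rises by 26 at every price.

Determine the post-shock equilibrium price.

Solve the original market: 315 - 6p = 2p + 3, hence p = 39 and Q = 81.
The shock moves the curves to Qd = 341 - 6p and Qs = 2p + 3.
Equate the new curves: 341 - 6p = 2p + 3, giving 338 = 8p, p = 42.25, Q = 87.5.

42.25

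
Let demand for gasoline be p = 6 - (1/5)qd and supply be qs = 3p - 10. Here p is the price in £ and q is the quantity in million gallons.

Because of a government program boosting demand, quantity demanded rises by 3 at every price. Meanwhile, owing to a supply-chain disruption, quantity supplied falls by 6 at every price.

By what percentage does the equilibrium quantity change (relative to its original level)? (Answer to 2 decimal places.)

-52.50

Solve the original market: 30 - 5p = 3p - 10, hence p = 5 and q = 5.
With the change applied: demand qd = 33 - 5p, supply qs = 3p - 16.
Setting them equal: 33 - 5p = 3p - 16 → 49 = 8p, so p = 6.125 and q = 2.375.
%Δq = (2.375 − 5) / 5 × 100 = -52.50%.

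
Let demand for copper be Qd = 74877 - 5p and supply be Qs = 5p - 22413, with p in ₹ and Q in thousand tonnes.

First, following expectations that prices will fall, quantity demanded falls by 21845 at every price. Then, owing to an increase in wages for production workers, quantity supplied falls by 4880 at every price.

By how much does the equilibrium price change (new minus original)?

-1696.5

Initially, 74877 - 5p = 5p - 22413, so 97290 = 10p and p = 9729, Q = 26232.
After the shift, demand is Qd = 53032 - 5p and supply is Qs = 5p - 27293.
Clearing the new market: 53032 - 5p = 5p - 27293, so p = 8032.5 and Q = 12869.5.
Δp = 8032.5 − 9729 = -1696.5.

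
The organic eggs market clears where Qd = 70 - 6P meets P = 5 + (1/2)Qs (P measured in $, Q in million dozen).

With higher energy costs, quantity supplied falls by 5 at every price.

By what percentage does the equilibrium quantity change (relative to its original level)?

Before the shock: 70 - 6P = 2P - 10 ⇒ 80 = 8P ⇒ P = 10, Q = 10.
The new curves are Qd = 70 - 6P (demand) and Qs = 2P - 15 (supply).
Setting them equal: 70 - 6P = 2P - 15 → 85 = 8P, so P = 10.625 and Q = 6.25.
%ΔQ = (6.25 − 10) / 10 × 100 = -37.5%.

-37.5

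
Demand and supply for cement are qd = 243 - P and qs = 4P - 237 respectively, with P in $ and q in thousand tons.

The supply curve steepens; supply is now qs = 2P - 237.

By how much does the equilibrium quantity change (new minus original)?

-64

Solve the original market: 243 - P = 4P - 237, hence P = 96 and q = 147.
The shock moves the curves to qd = 243 - P and qs = 2P - 237.
Clearing the new market: 243 - P = 2P - 237, so P = 160 and q = 83.
Δq = 83 − 147 = -64.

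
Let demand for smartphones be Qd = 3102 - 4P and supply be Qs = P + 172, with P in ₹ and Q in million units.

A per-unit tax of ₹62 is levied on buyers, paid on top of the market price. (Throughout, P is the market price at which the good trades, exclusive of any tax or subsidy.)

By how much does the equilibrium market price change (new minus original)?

Before the shock: 3102 - 4P = P + 172 ⇒ 2930 = 5P ⇒ P = 586, Q = 758.
Since buyers pay the price plus the tax, the effective demand curve becomes Qd = 2854 - 4P.
Setting them equal: 2854 - 4P = P + 172 → 2682 = 5P, so P = 536.4 and Q = 708.4.
ΔP = 536.4 − 586 = -49.6.

-49.6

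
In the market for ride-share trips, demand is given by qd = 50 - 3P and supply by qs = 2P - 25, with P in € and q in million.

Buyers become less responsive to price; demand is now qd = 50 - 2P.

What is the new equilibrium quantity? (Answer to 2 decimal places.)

12.50

Before the shock: 50 - 3P = 2P - 25 ⇒ 75 = 5P ⇒ P = 15, q = 5.
The new curves are qd = 50 - 2P (demand) and qs = 2P - 25 (supply).
New equilibrium: 50 - 2P = 2P - 25 ⇒ 75 = 4P ⇒ P = 18.75, q = 12.5.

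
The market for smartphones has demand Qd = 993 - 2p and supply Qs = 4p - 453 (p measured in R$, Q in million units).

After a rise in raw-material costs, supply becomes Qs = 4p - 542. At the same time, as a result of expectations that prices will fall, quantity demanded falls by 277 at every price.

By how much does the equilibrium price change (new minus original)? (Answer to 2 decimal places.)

Before the shock: 993 - 2p = 4p - 453 ⇒ 1446 = 6p ⇒ p = 241, Q = 511.
The shock moves the curves to Qd = 716 - 2p and Qs = 4p - 542.
New equilibrium: 716 - 2p = 4p - 542 ⇒ 1258 = 6p ⇒ p = 629/3 ≈ 209.6667, Q = 890/3 ≈ 296.6667.
Δp = 209.6667 − 241 = -31.33.

-31.33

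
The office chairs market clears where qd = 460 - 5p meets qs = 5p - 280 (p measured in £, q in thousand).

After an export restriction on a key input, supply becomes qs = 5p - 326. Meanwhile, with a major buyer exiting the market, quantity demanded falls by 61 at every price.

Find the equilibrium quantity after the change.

Original equilibrium: 460 - 5p = 5p - 280 gives 740 = 10p, so p = 74 and q = 90.
With the change applied: demand qd = 399 - 5p, supply qs = 5p - 326.
Setting them equal: 399 - 5p = 5p - 326 → 725 = 10p, so p = 72.5 and q = 36.5.

36.5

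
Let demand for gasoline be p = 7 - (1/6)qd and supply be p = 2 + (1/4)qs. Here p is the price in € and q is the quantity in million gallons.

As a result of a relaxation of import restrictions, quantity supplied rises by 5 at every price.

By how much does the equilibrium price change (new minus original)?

Before the shock: 42 - 6p = 4p - 8 ⇒ 50 = 10p ⇒ p = 5, q = 12.
The shock moves the curves to qd = 42 - 6p and qs = 4p - 3.
New equilibrium: 42 - 6p = 4p - 3 ⇒ 45 = 10p ⇒ p = 4.5, q = 15.
Δp = 4.5 − 5 = -0.5.

-0.5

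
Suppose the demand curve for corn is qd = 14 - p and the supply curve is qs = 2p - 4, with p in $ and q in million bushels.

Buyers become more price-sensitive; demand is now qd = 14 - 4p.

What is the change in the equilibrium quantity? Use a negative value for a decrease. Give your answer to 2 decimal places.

Initially, 14 - p = 2p - 4, so 18 = 3p and p = 6, q = 8.
The shock moves the curves to qd = 14 - 4p and qs = 2p - 4.
Setting them equal: 14 - 4p = 2p - 4 → 18 = 6p, so p = 3 and q = 2.
Δq = 2 − 8 = -6.00.

-6.00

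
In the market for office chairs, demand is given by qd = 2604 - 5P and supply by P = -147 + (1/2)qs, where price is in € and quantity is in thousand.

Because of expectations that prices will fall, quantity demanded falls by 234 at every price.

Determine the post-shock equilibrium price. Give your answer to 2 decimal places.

Solve the original market: 2604 - 5P = 2P + 294, hence P = 330 and q = 954.
The new curves are qd = 2370 - 5P (demand) and qs = 2P + 294 (supply).
Setting them equal: 2370 - 5P = 2P + 294 → 2076 = 7P, so P = 2076/7 ≈ 296.5714 and q = 6210/7 ≈ 887.1429.

296.57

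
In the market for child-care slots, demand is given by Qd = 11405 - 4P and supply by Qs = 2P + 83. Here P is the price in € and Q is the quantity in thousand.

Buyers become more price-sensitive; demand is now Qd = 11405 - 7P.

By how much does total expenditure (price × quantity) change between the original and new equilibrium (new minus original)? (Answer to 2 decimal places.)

Before the shock: 11405 - 4P = 2P + 83 ⇒ 11322 = 6P ⇒ P = 1887, Q = 3857.
The shock moves the curves to Qd = 11405 - 7P and Qs = 2P + 83.
New equilibrium: 11405 - 7P = 2P + 83 ⇒ 11322 = 9P ⇒ P = 1258, Q = 2599.
Expenditure moves from 1887×3857 = 7278159 to 1258×2599 = 3269542; change = -4008617.00.

-4008617.00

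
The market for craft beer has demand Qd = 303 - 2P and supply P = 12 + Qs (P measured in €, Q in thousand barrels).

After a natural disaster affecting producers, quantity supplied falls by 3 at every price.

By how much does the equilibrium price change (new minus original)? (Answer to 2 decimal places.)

Before the shock: 303 - 2P = P - 12 ⇒ 315 = 3P ⇒ P = 105, Q = 93.
After the shift, demand is Qd = 303 - 2P and supply is Qs = P - 15.
Setting them equal: 303 - 2P = P - 15 → 318 = 3P, so P = 106 and Q = 91.
ΔP = 106 − 105 = +1.00.

+1.00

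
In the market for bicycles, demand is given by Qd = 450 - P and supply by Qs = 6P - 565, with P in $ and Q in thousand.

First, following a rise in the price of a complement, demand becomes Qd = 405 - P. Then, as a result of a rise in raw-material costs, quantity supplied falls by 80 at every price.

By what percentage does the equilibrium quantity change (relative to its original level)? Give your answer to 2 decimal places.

Solve the original market: 450 - P = 6P - 565, hence P = 145 and Q = 305.
With the change applied: demand Qd = 405 - P, supply Qs = 6P - 645.
Equate the new curves: 405 - P = 6P - 645, giving 1050 = 7P, P = 150, Q = 255.
%ΔQ = (255 − 305) / 305 × 100 = -16.39%.

-16.39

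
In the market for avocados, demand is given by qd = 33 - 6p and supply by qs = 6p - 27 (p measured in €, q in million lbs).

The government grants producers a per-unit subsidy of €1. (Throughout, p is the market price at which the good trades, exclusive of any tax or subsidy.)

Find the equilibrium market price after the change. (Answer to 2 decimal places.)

4.50

Solve the original market: 33 - 6p = 6p - 27, hence p = 5 and q = 3.
Since sellers receive the price plus the subsidy, the effective supply curve becomes qs = 6p - 21.
Equate the new curves: 33 - 6p = 6p - 21, giving 54 = 12p, p = 4.5, q = 6.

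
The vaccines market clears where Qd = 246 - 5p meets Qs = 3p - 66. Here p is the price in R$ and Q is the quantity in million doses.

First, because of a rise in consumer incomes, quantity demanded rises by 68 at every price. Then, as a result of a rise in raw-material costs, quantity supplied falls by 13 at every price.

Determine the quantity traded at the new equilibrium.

68.375

Original equilibrium: 246 - 5p = 3p - 66 gives 312 = 8p, so p = 39 and Q = 51.
With the change applied: demand Qd = 314 - 5p, supply Qs = 3p - 79.
Equate the new curves: 314 - 5p = 3p - 79, giving 393 = 8p, p = 49.125, Q = 68.375.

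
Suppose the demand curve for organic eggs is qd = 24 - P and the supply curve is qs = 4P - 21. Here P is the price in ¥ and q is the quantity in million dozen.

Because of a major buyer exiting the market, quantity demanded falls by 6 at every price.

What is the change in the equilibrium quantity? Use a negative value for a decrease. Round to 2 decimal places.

-4.80

Solve the original market: 24 - P = 4P - 21, hence P = 9 and q = 15.
With the change applied: demand qd = 18 - P, supply qs = 4P - 21.
New equilibrium: 18 - P = 4P - 21 ⇒ 39 = 5P ⇒ P = 7.8, q = 10.2.
Δq = 10.2 − 15 = -4.80.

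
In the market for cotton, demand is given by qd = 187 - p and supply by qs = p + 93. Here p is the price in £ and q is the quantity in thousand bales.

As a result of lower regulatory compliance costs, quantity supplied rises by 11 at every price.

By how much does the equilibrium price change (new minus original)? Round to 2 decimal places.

Solve the original market: 187 - p = p + 93, hence p = 47 and q = 140.
With the change applied: demand qd = 187 - p, supply qs = p + 104.
Equate the new curves: 187 - p = p + 104, giving 83 = 2p, p = 41.5, q = 145.5.
Δp = 41.5 − 47 = -5.50.

-5.50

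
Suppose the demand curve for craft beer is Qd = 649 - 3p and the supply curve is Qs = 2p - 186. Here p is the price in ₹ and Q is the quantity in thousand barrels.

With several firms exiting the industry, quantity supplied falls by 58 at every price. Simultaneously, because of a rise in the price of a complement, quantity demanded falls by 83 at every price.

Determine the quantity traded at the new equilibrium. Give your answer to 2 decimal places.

80.00

Initially, 649 - 3p = 2p - 186, so 835 = 5p and p = 167, Q = 148.
With the change applied: demand Qd = 566 - 3p, supply Qs = 2p - 244.
Equate the new curves: 566 - 3p = 2p - 244, giving 810 = 5p, p = 162, Q = 80.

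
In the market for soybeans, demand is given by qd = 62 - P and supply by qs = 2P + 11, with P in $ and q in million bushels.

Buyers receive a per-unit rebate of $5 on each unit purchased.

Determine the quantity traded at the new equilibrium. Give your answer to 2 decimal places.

48.33

Original equilibrium: 62 - P = 2P + 11 gives 51 = 3P, so P = 17 and q = 45.
Since buyers' out-of-pocket price is the market price minus the rebate, the effective demand curve becomes qd = 67 - P.
Clearing the new market: 67 - P = 2P + 11, so P = 56/3 ≈ 18.6667 and q = 145/3 ≈ 48.3333.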